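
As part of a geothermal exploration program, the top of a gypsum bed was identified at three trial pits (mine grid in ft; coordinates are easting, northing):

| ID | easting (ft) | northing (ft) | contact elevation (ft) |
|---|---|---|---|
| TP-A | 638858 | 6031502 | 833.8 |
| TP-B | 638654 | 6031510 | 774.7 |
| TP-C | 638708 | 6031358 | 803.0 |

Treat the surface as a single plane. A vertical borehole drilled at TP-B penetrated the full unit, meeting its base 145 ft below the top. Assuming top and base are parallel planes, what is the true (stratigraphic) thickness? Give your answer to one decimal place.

Let the plane be z = a·easting + b·northing + c.
TP-B−TP-A: −204a + 8b = −59.1;  TP-C−TP-A: −150a − 144b = −30.8.
Solving gives a = 0.28639, b = −0.08444.
|∇z| = √(a²+b²) = 0.29858, so dip δ = arctan(0.29858) = 16.62°.
True thickness = vertical thickness × cos δ = 145 × cos 16.62° = 138.9 ft.

138.9 ft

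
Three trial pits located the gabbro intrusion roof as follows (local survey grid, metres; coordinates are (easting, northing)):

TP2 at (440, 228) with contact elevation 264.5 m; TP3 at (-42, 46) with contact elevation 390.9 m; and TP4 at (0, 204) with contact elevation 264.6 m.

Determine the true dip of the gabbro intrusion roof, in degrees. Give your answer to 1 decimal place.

Let the plane be z = a·E + b·N + c.
TP3−TP2: −482a − 182b = 126.4;  TP4−TP2: −440a − 24b = 0.1.
Solving gives a = 0.04401, b = −0.81107.
Gradient magnitude |∇z| = √(a² + b²) = √(0.00194 + 0.65783) = 0.81226.
True dip = arctan(0.81226) = 39.1°, dipping toward N (azimuth ≈ 357°).

39.1°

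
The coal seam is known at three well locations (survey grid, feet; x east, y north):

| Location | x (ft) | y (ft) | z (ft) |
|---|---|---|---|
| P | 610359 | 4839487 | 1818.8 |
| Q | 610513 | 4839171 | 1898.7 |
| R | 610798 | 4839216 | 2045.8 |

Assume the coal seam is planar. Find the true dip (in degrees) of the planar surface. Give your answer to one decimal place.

27.3°

Two edge vectors: P→Q = (154, -316, 79.9), P→R = (439, -271, 227).
Normal n = (P→Q) × (P→R) = (-50079.1, 118.1, 96990).
So ∂z/∂x = −n_x/n_z = 0.51633 and ∂z/∂y = −n_y/n_z = −0.00122.
Gradient magnitude |∇z| = √(a² + b²) = √(0.26660 + 0.00000) = 0.51633.
True dip = arctan(0.51633) = 27.3°, dipping toward W (azimuth ≈ 270°).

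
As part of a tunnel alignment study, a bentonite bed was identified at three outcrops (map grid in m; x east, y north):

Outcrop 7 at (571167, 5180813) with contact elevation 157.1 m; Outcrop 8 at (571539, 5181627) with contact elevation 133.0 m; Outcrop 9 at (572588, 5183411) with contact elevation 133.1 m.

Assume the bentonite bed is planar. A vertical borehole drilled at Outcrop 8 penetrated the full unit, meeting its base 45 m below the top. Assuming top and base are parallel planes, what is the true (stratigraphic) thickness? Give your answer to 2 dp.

Two edge vectors: Outcrop 7→Outcrop 8 = (372, 814, -24.1), Outcrop 7→Outcrop 9 = (1421, 2598, -24).
Normal n = (Outcrop 7→Outcrop 8) × (Outcrop 7→Outcrop 9) = (43075.8, -25318.1, -190238).
So ∂z/∂x = −n_x/n_z = 0.22643 and ∂z/∂y = −n_y/n_z = −0.13309.
|∇z| = √(a²+b²) = 0.26265, so dip δ = arctan(0.26265) = 14.72°.
True thickness = vertical thickness × cos δ = 45 × cos 14.72° = 43.52 m.

43.52 m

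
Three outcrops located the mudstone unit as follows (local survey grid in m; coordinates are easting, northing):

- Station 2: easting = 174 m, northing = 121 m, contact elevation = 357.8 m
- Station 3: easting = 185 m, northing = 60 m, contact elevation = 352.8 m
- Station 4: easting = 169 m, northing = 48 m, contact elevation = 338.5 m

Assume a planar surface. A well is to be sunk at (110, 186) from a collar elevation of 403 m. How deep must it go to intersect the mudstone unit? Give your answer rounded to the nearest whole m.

Two edge vectors: Station 2→Station 3 = (11, -61, -5), Station 2→Station 4 = (-5, -73, -19.3).
Normal n = (Station 2→Station 3) × (Station 2→Station 4) = (812.3, 237.3, -1108).
So ∂z/∂easting = −n_x/n_z = 0.73312 and ∂z/∂northing = −n_y/n_z = 0.21417.
Intercept c from Station 2: 357.8 − 127.56 − 25.91 = 204.32.
At (110, 186): z_contact = 80.6 + 39.8 + 204.32 = 324.8 m.
Depth below ground = 403 − 324.8 = 78 m.

78 m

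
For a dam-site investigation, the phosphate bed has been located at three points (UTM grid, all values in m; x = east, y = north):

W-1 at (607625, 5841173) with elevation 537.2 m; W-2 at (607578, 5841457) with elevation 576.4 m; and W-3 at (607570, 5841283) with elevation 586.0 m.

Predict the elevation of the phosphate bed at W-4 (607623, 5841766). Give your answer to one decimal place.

Two edge vectors: W-1→W-2 = (-47, 284, 39.2), W-1→W-3 = (-55, 110, 48.8).
Normal n = (W-1→W-2) × (W-1→W-3) = (9547.2, 137.6, 10450).
So ∂z/∂x = −n_x/n_z = −0.913607656 and ∂z/∂y = −n_y/n_z = −0.013167464.
Intercept c from W-1: 537.2 + 555130.85 + 76913.44 = 632581.49.
At (607623, 5841766): z = −555129.0 − 76921.2 + 632581.49 = 531.2 m.

531.2 m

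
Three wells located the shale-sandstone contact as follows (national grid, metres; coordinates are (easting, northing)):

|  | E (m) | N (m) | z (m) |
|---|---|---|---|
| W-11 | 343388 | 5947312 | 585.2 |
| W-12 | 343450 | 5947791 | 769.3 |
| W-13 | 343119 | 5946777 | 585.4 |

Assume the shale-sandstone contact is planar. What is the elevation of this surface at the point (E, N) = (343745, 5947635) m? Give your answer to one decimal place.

Two edge vectors: W-11→W-12 = (62, 479, 184.1), W-11→W-13 = (-269, -535, 0.2).
Normal n = (W-11→W-12) × (W-11→W-13) = (98589.3, -49535.3, 95681).
So ∂z/∂E = −n_x/n_z = −1.030395794 and ∂z/∂N = −n_y/n_z = 0.517713026.
Intercept c from W-11: 585.2 + 353825.55 − 3079000.89 = −2724590.14.
At (343745, 5947635): z = −354193.4 + 3079168.1 − 2724590.14 = 384.6 m.

384.6 m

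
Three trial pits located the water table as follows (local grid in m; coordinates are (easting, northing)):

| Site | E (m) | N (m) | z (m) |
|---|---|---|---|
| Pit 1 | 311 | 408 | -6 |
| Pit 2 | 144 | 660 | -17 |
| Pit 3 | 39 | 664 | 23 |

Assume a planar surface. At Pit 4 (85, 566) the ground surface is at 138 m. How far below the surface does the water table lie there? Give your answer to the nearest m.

103 m

Let the plane be z = a·E + b·N + c.
Pit 2−Pit 1: −167a + 252b = −11;  Pit 3−Pit 1: −272a + 256b = 29.
Solving gives a = −0.39252, b = −0.30378.
Then c = -6 − a·311 − b·408 = 240.02.
At (85, 566): z_contact = −33.4 − 171.9 + 240.02 = 34.7 m.
Depth below ground = 138 − 34.7 = 103 m.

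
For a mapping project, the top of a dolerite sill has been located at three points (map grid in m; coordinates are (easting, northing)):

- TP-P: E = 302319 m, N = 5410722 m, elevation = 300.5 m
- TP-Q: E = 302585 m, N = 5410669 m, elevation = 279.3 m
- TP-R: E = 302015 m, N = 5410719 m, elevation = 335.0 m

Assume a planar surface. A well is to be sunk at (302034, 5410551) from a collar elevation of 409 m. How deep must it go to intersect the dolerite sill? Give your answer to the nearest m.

Two edge vectors: TP-P→TP-Q = (266, -53, -21.2), TP-P→TP-R = (-304, -3, 34.5).
Normal n = (TP-P→TP-Q) × (TP-P→TP-R) = (-1892.1, -2732.2, -16910).
So ∂z/∂E = −n_x/n_z = −0.11189237 and ∂z/∂N = −n_y/n_z = −0.16157303.
Intercept c from TP-P: 300.5 + 33827.19 + 874226.77 = 908354.46.
At (302034, 5410551): z_contact = −33795.3 − 874199.1 + 908354.46 = 360.0 m.
Depth below ground = 409 − 360.0 = 49 m.

49 m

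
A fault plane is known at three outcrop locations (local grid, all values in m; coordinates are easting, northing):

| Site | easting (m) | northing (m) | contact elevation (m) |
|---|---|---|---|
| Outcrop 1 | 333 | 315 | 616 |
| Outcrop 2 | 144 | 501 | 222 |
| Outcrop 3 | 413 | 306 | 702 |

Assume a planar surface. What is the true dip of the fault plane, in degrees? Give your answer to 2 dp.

Two edge vectors: Outcrop 1→Outcrop 2 = (-189, 186, -394), Outcrop 1→Outcrop 3 = (80, -9, 86).
Normal n = (Outcrop 1→Outcrop 2) × (Outcrop 1→Outcrop 3) = (12450, -15266, -13179).
So ∂z/∂easting = −n_x/n_z = 0.94468 and ∂z/∂northing = −n_y/n_z = −1.15836.
Gradient magnitude |∇z| = √(a² + b²) = √(0.89243 + 1.34179) = 1.49473.
True dip = arctan(1.49473) = 56.22°, dipping toward NW (azimuth ≈ 321°).

56.22°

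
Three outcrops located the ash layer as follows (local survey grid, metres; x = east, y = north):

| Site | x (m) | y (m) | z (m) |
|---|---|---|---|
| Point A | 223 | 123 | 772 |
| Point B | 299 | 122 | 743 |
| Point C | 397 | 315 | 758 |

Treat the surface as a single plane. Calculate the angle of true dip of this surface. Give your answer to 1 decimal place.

Let the plane be z = a·x + b·y + c.
Point B−Point A: 76a − 1b = −29;  Point C−Point A: 174a + 192b = −14.
Solving gives a = −0.37803, b = 0.26967.
Gradient magnitude |∇z| = √(a² + b²) = √(0.14291 + 0.07272) = 0.46436.
True dip = arctan(0.46436) = 24.9°, dipping toward SE (azimuth ≈ 126°).

24.9°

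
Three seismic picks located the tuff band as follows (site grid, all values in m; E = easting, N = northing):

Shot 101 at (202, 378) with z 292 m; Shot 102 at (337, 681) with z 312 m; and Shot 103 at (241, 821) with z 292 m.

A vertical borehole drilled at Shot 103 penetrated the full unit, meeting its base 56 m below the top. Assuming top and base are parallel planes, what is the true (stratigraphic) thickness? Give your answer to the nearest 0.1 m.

55.1 m

Two edge vectors: Shot 101→Shot 102 = (135, 303, 20), Shot 101→Shot 103 = (39, 443, 0).
Normal n = (Shot 101→Shot 102) × (Shot 101→Shot 103) = (-8860, 780, 47988).
So ∂z/∂E = −n_x/n_z = 0.18463 and ∂z/∂N = −n_y/n_z = −0.01625.
|∇z| = √(a²+b²) = 0.18534, so dip δ = arctan(0.18534) = 10.50°.
True thickness = vertical thickness × cos δ = 56 × cos 10.50° = 55.1 m.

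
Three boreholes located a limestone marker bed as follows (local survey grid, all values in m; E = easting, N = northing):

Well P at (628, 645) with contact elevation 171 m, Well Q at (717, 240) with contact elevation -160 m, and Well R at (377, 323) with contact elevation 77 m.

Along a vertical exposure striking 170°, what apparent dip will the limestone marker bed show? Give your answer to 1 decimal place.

38.0°

Two edge vectors: Well P→Well Q = (89, -405, -331), Well P→Well R = (-251, -322, -94).
Normal n = (Well P→Well Q) × (Well P→Well R) = (-68512, 91447, -130313).
So ∂z/∂E = −n_x/n_z = −0.52575 and ∂z/∂N = −n_y/n_z = 0.70175.
Unit vector along 170° is (sin 170°, cos 170°) = (0.1736, -0.9848).
Slope in that direction = a·(0.1736) + b·(-0.9848) = −0.78238.
Apparent dip = arctan|0.78238| = 38.0° (true dip is 41.2°, so apparent ≤ true as expected).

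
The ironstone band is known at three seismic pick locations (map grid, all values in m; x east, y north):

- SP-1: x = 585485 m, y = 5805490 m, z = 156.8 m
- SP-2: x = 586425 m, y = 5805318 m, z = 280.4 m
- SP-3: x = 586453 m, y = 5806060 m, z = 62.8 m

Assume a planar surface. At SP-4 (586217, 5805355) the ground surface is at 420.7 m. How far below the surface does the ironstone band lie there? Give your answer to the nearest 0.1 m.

167.3 m

Let the plane be z = a·x + b·y + c.
SP-2−SP-1: 940a − 172b = 123.6;  SP-3−SP-1: 968a + 570b = −94.
Solving gives a = 0.077295044, b = −0.296178250.
Then c = 156.8 − a·585485 − b·5805490 = 1674361.58.
At (586217, 5805355): z_contact = 45311.67 − 1719419.88 + 1674361.58 = 253.36 m.
Depth below ground = 420.7 − 253.36 = 167.3 m.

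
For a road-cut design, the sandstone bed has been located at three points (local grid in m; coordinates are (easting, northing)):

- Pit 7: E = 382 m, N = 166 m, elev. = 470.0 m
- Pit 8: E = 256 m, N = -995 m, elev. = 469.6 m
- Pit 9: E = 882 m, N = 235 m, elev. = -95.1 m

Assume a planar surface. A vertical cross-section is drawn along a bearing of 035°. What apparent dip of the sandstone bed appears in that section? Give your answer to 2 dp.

Let the plane be z = a·E + b·N + c.
Pit 8−Pit 7: −126a − 1161b = −0.4;  Pit 9−Pit 7: 500a + 69b = −565.1.
Solving gives a = −1.14743, b = 0.12487.
Unit vector along 035° is (sin 35°, cos 35°) = (0.5736, 0.8192).
Slope in that direction = a·(0.5736) + b·(0.8192) = −0.55585.
Apparent dip = arctan|0.55585| = 29.07° (true dip is 49.1°, so apparent ≤ true as expected).

29.07°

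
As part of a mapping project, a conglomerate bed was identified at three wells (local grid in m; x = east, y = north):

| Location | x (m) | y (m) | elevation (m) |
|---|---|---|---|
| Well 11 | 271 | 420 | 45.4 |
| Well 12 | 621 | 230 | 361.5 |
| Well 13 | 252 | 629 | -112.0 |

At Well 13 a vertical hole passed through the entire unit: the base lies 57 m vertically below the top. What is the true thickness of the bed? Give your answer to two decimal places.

42.86 m

Two edge vectors: Well 11→Well 12 = (350, -190, 316.1), Well 11→Well 13 = (-19, 209, -157.4).
Normal n = (Well 11→Well 12) × (Well 11→Well 13) = (-36158.9, 49084.1, 69540).
So ∂z/∂x = −n_x/n_z = 0.51997 and ∂z/∂y = −n_y/n_z = −0.70584.
|∇z| = √(a²+b²) = 0.87669, so dip δ = arctan(0.87669) = 41.24°.
True thickness = vertical thickness × cos δ = 57 × cos 41.24° = 42.86 m.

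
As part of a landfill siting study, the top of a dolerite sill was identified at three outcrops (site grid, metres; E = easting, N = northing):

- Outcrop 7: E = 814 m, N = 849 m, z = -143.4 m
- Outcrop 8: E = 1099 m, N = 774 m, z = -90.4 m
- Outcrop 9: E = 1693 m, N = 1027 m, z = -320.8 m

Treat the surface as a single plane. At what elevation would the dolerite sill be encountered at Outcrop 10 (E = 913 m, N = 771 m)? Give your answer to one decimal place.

Let the plane be z = a·E + b·N + c.
Outcrop 8−Outcrop 7: 285a − 75b = 53;  Outcrop 9−Outcrop 7: 879a + 178b = −177.4.
Solving gives a = −0.033183, b = −0.832763.
Then c = -143.4 − a·814 − b·849 = 590.63.
At (913, 771): z = −30.3 − 642.1 + 590.63 = -81.7 m.

-81.7 m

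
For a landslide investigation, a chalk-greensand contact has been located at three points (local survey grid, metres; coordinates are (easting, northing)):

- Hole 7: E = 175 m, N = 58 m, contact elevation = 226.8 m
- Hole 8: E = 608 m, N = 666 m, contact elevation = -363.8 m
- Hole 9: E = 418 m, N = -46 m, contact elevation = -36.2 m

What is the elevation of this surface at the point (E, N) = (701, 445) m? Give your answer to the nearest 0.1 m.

-436.6 m

Two edge vectors: Hole 7→Hole 8 = (433, 608, -590.6), Hole 7→Hole 9 = (243, -104, -263).
Normal n = (Hole 7→Hole 8) × (Hole 7→Hole 9) = (-221326.4, -29636.8, -192776).
So ∂z/∂E = −n_x/n_z = −1.14810 and ∂z/∂N = −n_y/n_z = −0.15374.
Intercept c from Hole 7: 226.8 + 200.92 + 8.92 = 436.63.
At (701, 445): z = −804.8 − 68.4 + 436.63 = -436.6 m.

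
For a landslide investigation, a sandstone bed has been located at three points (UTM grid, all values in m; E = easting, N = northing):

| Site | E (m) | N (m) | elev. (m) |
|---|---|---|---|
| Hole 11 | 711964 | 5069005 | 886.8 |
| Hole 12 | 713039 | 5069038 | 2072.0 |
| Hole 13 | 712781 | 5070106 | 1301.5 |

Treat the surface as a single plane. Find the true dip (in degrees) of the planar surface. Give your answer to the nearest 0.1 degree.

50.3°

Two edge vectors: Hole 11→Hole 12 = (1075, 33, 1185.2), Hole 11→Hole 13 = (817, 1101, 414.7).
Normal n = (Hole 11→Hole 12) × (Hole 11→Hole 13) = (-1291220.1, 522505.9, 1156614).
So ∂z/∂E = −n_x/n_z = 1.11638 and ∂z/∂N = −n_y/n_z = −0.45175.
Gradient magnitude |∇z| = √(a² + b²) = √(1.24630 + 0.20408) = 1.20432.
True dip = arctan(1.20432) = 50.3°, dipping toward WNW (azimuth ≈ 292°).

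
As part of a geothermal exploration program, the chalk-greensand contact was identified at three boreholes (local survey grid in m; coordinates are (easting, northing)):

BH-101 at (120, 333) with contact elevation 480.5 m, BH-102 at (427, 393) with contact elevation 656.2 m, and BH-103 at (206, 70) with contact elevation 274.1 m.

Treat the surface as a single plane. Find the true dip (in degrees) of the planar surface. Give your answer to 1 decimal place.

Let the plane be z = a·E + b·N + c.
BH-102−BH-101: 307a + 60b = 175.7;  BH-103−BH-101: 86a − 263b = −206.4.
Solving gives a = 0.39377, b = 0.91355.
Gradient magnitude |∇z| = √(a² + b²) = √(0.15505 + 0.83458) = 0.99480.
True dip = arctan(0.99480) = 44.9°, dipping toward SSW (azimuth ≈ 203°).

44.9°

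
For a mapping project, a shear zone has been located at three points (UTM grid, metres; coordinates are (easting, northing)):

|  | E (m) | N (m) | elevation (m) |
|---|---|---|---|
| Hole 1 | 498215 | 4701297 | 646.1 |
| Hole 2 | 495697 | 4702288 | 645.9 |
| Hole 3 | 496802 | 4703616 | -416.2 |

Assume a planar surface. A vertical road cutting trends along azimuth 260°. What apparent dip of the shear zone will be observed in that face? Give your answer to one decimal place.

Let the plane be z = a·E + b·N + c.
Hole 2−Hole 1: −2518a + 991b = −0.2;  Hole 3−Hole 1: −1413a + 2319b = −1062.3.
Solving gives a = −0.23705, b = −0.60253.
Unit vector along 260° is (sin 260°, cos 260°) = (-0.9848, -0.1736).
Slope in that direction = a·(-0.9848) + b·(-0.1736) = 0.33808.
Apparent dip = arctan|0.33808| = 18.7° (true dip is 32.9°, so apparent ≤ true as expected).

18.7°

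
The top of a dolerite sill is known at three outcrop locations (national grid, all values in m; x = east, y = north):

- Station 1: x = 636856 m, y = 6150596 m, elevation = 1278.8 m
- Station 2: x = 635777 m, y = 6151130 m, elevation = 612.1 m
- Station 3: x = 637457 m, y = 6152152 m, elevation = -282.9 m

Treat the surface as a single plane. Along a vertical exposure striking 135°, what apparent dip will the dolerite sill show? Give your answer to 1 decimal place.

Two edge vectors: Station 1→Station 2 = (-1079, 534, -666.7), Station 1→Station 3 = (601, 1556, -1561.7).
Normal n = (Station 1→Station 2) × (Station 1→Station 3) = (203437.4, -2085761, -1999858).
So ∂z/∂x = −n_x/n_z = 0.10173 and ∂z/∂y = −n_y/n_z = −1.04295.
Unit vector along 135° is (sin 135°, cos 135°) = (0.7071, -0.7071).
Slope in that direction = a·(0.7071) + b·(-0.7071) = 0.80941.
Apparent dip = arctan|0.80941| = 39.0° (true dip is 46.3°, so apparent ≤ true as expected).

39.0°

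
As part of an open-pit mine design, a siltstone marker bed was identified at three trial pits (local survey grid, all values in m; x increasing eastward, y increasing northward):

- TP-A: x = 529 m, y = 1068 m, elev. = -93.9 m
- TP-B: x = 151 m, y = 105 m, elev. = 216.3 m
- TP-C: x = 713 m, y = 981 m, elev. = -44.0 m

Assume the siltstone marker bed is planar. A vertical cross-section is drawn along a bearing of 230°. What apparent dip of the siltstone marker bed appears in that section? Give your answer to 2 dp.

8.84°

Let the plane be z = a·x + b·y + c.
TP-B−TP-A: −378a − 963b = 310.2;  TP-C−TP-A: 184a − 87b = 49.9.
Solving gives a = 0.10028, b = −0.36148.
Unit vector along 230° is (sin 230°, cos 230°) = (-0.7660, -0.6428).
Slope in that direction = a·(-0.7660) + b·(-0.6428) = 0.15554.
Apparent dip = arctan|0.15554| = 8.84° (true dip is 20.6°, so apparent ≤ true as expected).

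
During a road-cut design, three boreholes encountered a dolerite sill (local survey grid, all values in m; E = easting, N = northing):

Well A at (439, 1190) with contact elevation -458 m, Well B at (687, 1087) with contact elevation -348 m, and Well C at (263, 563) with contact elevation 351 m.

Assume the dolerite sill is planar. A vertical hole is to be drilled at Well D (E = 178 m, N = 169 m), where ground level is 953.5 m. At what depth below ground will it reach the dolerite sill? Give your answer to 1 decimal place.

Two edge vectors: Well A→Well B = (248, -103, 110), Well A→Well C = (-176, -627, 809).
Normal n = (Well A→Well B) × (Well A→Well C) = (-14357, -219992, -173624).
So ∂z/∂E = −n_x/n_z = −0.082690 and ∂z/∂N = −n_y/n_z = −1.267060.
Intercept c from Well A: -458 + 36.30 + 1507.80 = 1086.10.
At (178, 169): z_contact = −14.72 − 214.13 + 1086.10 = 857.25 m.
Depth below ground = 953.5 − 857.25 = 96.2 m.

96.2 m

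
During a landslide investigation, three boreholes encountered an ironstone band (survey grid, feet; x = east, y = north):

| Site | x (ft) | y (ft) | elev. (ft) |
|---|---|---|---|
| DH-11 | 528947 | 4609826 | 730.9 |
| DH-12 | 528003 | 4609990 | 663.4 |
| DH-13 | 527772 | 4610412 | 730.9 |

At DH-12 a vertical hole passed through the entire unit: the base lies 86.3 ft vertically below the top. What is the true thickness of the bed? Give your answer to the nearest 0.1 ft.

83.8 ft

Let the plane be z = a·x + b·y + c.
DH-12−DH-11: −944a + 164b = −67.5;  DH-13−DH-11: −1175a + 586b = 0.
Solving gives a = 0.10973, b = 0.22002.
|∇z| = √(a²+b²) = 0.24586, so dip δ = arctan(0.24586) = 13.81°.
True thickness = vertical thickness × cos δ = 86.3 × cos 13.81° = 83.8 ft.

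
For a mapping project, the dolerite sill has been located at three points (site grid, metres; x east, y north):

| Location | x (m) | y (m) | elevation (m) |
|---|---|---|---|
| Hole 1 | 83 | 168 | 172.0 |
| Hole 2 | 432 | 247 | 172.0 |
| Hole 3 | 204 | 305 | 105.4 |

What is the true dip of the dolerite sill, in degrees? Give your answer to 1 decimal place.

31.9°

Two edge vectors: Hole 1→Hole 2 = (349, 79, 0), Hole 1→Hole 3 = (121, 137, -66.6).
Normal n = (Hole 1→Hole 2) × (Hole 1→Hole 3) = (-5261.4, 23243.4, 38254).
So ∂z/∂x = −n_x/n_z = 0.13754 and ∂z/∂y = −n_y/n_z = −0.60761.
Gradient magnitude |∇z| = √(a² + b²) = √(0.01892 + 0.36919) = 0.62298.
True dip = arctan(0.62298) = 31.9°, dipping toward NNW (azimuth ≈ 347°).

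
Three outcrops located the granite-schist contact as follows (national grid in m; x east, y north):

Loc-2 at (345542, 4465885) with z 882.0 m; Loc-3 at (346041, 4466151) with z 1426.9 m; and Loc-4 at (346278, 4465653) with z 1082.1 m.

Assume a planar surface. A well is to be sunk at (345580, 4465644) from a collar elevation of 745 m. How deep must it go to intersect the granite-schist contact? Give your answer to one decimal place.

Two edge vectors: Loc-2→Loc-3 = (499, 266, 544.9), Loc-2→Loc-4 = (736, -232, 200.1).
Normal n = (Loc-2→Loc-3) × (Loc-2→Loc-4) = (179643.4, 301196.5, -311544).
So ∂z/∂x = −n_x/n_z = 0.576622885 and ∂z/∂y = −n_y/n_z = 0.966786393.
Intercept c from Loc-2: 882 − 199247.42 − 4317556.85 = −4515922.28.
At (345580, 4465644): z_contact = 199269.34 + 4317323.85 − 4515922.28 = 670.92 m.
Depth below ground = 745 − 670.92 = 74.1 m.

74.1 m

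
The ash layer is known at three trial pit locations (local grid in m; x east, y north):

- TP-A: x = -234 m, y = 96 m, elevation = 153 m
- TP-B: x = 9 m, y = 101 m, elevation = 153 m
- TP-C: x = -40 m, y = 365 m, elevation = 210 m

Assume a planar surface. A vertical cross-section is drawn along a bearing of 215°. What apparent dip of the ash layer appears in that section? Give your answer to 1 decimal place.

9.9°

Two edge vectors: TP-A→TP-B = (243, 5, 0), TP-A→TP-C = (194, 269, 57).
Normal n = (TP-A→TP-B) × (TP-A→TP-C) = (285, -13851, 64397).
So ∂z/∂x = −n_x/n_z = −0.00443 and ∂z/∂y = −n_y/n_z = 0.21509.
Unit vector along 215° is (sin 215°, cos 215°) = (-0.5736, -0.8192).
Slope in that direction = a·(-0.5736) + b·(-0.8192) = −0.17365.
Apparent dip = arctan|0.17365| = 9.9° (true dip is 12.1°, so apparent ≤ true as expected).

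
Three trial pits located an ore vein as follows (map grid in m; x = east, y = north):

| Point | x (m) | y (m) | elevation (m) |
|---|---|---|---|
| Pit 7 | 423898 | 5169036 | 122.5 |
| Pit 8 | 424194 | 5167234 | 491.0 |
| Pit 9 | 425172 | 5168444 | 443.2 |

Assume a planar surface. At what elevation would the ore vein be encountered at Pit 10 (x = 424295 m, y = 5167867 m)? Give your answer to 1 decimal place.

396.3 m

Two edge vectors: Pit 7→Pit 8 = (296, -1802, 368.5), Pit 7→Pit 9 = (1274, -592, 320.7).
Normal n = (Pit 7→Pit 8) × (Pit 7→Pit 9) = (-359749.4, 374541.8, 2120516).
So ∂z/∂x = −n_x/n_z = 0.169651821 and ∂z/∂y = −n_y/n_z = −0.176627670.
Intercept c from Pit 7: 122.5 − 71915.07 + 912994.78 = 841202.22.
At (424295, 5167867): z = 71982.4 − 912788.3 + 841202.22 = 396.3 m.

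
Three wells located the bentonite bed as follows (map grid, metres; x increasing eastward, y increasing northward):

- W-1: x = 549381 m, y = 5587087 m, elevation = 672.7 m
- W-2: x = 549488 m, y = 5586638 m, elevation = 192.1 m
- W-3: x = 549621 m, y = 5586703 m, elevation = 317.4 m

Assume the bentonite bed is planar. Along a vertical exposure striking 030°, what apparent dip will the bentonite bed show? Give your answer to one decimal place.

Two edge vectors: W-1→W-2 = (107, -449, -480.6), W-1→W-3 = (240, -384, -355.3).
Normal n = (W-1→W-2) × (W-1→W-3) = (-25020.7, -77326.9, 66672).
So ∂z/∂x = −n_x/n_z = 0.37528 and ∂z/∂y = −n_y/n_z = 1.15981.
Unit vector along 030° is (sin 30°, cos 30°) = (0.5000, 0.8660).
Slope in that direction = a·(0.5000) + b·(0.8660) = 1.19207.
Apparent dip = arctan|1.19207| = 50.0° (true dip is 50.6°, so apparent ≤ true as expected).

50.0°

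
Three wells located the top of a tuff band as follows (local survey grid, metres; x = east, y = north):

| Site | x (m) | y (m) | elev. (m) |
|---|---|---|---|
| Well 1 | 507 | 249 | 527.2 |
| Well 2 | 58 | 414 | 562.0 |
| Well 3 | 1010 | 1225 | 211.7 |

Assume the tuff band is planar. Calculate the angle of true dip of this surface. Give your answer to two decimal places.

16.16°

Let the plane be z = a·x + b·y + c.
Well 2−Well 1: −449a + 165b = 34.8;  Well 3−Well 1: 503a + 976b = −315.5.
Solving gives a = −0.16504, b = −0.23820.
Gradient magnitude |∇z| = √(a² + b²) = √(0.02724 + 0.05674) = 0.28979.
True dip = arctan(0.28979) = 16.16°, dipping toward NE (azimuth ≈ 035°).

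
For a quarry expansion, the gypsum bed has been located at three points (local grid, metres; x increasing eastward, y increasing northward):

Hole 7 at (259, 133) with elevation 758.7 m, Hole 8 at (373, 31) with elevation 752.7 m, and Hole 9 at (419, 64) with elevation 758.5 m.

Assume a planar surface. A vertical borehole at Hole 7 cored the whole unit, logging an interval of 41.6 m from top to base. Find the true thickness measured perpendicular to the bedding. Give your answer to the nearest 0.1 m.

41.3 m

Two edge vectors: Hole 7→Hole 8 = (114, -102, -6), Hole 7→Hole 9 = (160, -69, -0.2).
Normal n = (Hole 7→Hole 8) × (Hole 7→Hole 9) = (-393.6, -937.2, 8454).
So ∂z/∂x = −n_x/n_z = 0.04656 and ∂z/∂y = −n_y/n_z = 0.11086.
|∇z| = √(a²+b²) = 0.12024, so dip δ = arctan(0.12024) = 6.86°.
True thickness = vertical thickness × cos δ = 41.6 × cos 6.86° = 41.3 m.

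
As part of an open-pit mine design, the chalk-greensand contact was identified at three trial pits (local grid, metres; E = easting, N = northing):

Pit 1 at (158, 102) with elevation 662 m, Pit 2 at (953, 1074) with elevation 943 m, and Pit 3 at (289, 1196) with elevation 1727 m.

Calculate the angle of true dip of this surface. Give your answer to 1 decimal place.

55.7°

Let the plane be z = a·E + b·N + c.
Pit 2−Pit 1: 795a + 972b = 281;  Pit 3−Pit 1: 131a + 1094b = 1065.
Solving gives a = −0.98029, b = 1.09088.
Gradient magnitude |∇z| = √(a² + b²) = √(0.96097 + 1.19001) = 1.46662.
True dip = arctan(1.46662) = 55.7°, dipping toward SE (azimuth ≈ 138°).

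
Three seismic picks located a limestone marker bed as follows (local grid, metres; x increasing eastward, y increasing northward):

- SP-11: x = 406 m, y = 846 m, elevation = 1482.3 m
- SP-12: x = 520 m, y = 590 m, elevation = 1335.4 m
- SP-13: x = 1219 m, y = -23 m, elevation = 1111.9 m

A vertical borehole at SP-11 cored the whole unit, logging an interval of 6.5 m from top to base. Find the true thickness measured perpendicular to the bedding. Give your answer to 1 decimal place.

5.2 m

Let the plane be z = a·x + b·y + c.
SP-12−SP-11: 114a − 256b = −146.9;  SP-13−SP-11: 813a − 869b = −370.4.
Solving gives a = 0.30106, b = 0.70789.
|∇z| = √(a²+b²) = 0.76925, so dip δ = arctan(0.76925) = 37.57°.
True thickness = vertical thickness × cos δ = 6.5 × cos 37.57° = 5.2 m.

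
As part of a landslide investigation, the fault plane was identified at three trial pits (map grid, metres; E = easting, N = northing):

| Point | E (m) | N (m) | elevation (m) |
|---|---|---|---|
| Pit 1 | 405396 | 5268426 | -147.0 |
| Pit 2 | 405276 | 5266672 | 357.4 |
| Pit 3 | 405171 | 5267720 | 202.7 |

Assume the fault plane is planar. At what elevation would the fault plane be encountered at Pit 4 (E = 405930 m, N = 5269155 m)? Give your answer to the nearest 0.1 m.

Two edge vectors: Pit 1→Pit 2 = (-120, -1754, 504.4), Pit 1→Pit 3 = (-225, -706, 349.7).
Normal n = (Pit 1→Pit 2) × (Pit 1→Pit 3) = (-257267.4, -71526, -309930).
So ∂z/∂E = −n_x/n_z = −0.830082277 and ∂z/∂N = −n_y/n_z = −0.230781144.
Intercept c from Pit 1: -147 + 336512.03 + 1215853.38 = 1552218.41.
At (405930, 5269155): z = −336955.3 − 1216021.6 + 1552218.41 = -758.5 m.

-758.5 m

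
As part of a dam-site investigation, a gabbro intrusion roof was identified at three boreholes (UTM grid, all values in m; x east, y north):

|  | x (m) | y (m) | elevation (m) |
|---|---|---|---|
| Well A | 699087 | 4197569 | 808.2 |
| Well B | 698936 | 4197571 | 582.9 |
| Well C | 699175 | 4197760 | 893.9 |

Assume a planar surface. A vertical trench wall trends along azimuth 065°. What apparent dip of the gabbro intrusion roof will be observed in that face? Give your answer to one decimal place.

51.3°

Let the plane be z = a·x + b·y + c.
Well B−Well A: −151a + 2b = −225.3;  Well C−Well A: 88a + 191b = 85.7.
Solving gives a = 1.48891, b = −0.23730.
Unit vector along 065° is (sin 65°, cos 65°) = (0.9063, 0.4226).
Slope in that direction = a·(0.9063) + b·(0.4226) = 1.24912.
Apparent dip = arctan|1.24912| = 51.3° (true dip is 56.4°, so apparent ≤ true as expected).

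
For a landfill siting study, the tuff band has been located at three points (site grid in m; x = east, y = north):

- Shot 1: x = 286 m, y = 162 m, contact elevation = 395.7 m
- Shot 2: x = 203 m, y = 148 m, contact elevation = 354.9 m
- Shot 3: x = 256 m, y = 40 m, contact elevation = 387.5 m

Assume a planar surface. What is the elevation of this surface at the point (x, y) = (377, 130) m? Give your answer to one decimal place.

Two edge vectors: Shot 1→Shot 2 = (-83, -14, -40.8), Shot 1→Shot 3 = (-30, -122, -8.2).
Normal n = (Shot 1→Shot 2) × (Shot 1→Shot 3) = (-4862.8, 543.4, 9706).
So ∂z/∂x = −n_x/n_z = 0.50101 and ∂z/∂y = −n_y/n_z = −0.05599.
Intercept c from Shot 1: 395.7 − 143.29 + 9.07 = 261.48.
At (377, 130): z = 188.9 − 7.3 + 261.48 = 443.1 m.

443.1 m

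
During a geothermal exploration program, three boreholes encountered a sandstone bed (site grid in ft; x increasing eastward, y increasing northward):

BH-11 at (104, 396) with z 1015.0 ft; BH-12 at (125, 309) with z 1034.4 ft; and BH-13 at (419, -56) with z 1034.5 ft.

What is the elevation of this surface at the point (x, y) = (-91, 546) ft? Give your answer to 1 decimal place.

1044.2 ft

Two edge vectors: BH-11→BH-12 = (21, -87, 19.4), BH-11→BH-13 = (315, -452, 19.5).
Normal n = (BH-11→BH-12) × (BH-11→BH-13) = (7072.3, 5701.5, 17913).
So ∂z/∂x = −n_x/n_z = −0.39481 and ∂z/∂y = −n_y/n_z = −0.31829.
Intercept c from BH-11: 1015 + 41.06 + 126.04 = 1182.10.
At (-91, 546): z = 35.9 − 173.8 + 1182.10 = 1044.2 ft.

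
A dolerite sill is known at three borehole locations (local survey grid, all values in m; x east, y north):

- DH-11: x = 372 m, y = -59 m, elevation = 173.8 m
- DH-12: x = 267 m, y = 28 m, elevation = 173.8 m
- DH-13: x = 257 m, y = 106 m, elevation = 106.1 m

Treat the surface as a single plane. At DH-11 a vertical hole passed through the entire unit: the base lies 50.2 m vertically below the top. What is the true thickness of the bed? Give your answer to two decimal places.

Let the plane be z = a·x + b·y + c.
DH-12−DH-11: −105a + 87b = 0;  DH-13−DH-11: −115a + 165b = −67.7.
Solving gives a = −0.80463, b = −0.97111.
|∇z| = √(a²+b²) = 1.26114, so dip δ = arctan(1.26114) = 51.59°.
True thickness = vertical thickness × cos δ = 50.2 × cos 51.59° = 31.19 m.

31.19 m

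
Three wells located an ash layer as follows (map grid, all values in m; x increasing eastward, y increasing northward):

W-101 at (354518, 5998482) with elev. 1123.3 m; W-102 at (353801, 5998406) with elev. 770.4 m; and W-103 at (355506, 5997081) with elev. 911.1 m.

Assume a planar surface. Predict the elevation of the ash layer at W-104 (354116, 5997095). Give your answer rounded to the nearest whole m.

Two edge vectors: W-101→W-102 = (-717, -76, -352.9), W-101→W-103 = (988, -1401, -212.2).
Normal n = (W-101→W-102) × (W-101→W-103) = (-478285.7, -500812.6, 1079605).
So ∂z/∂x = −n_x/n_z = 0.44301916 and ∂z/∂y = −n_y/n_z = 0.46388503.
Intercept c from W-101: 1123.3 − 157058.27 − 2782606.01 = −2938540.98.
At (354116, 5997095): z = 156880.2 + 2781962.6 − 2938540.98 = 301.8 m.

302 m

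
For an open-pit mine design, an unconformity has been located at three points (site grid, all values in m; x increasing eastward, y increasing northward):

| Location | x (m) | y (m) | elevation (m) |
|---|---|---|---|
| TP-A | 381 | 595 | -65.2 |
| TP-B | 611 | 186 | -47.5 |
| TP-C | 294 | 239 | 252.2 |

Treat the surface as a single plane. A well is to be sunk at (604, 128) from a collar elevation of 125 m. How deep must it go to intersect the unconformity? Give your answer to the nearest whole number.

128 m

Let the plane be z = a·x + b·y + c.
TP-B−TP-A: 230a − 409b = 17.7;  TP-C−TP-A: −87a − 356b = 317.4.
Solving gives a = −1.05153, b = −0.63460.
Then c = -65.2 − a·381 − b·595 = 713.02.
At (604, 128): z_contact = −635.1 − 81.2 + 713.02 = -3.3 m.
Depth below ground = 125 − (-3.3) = 128 m.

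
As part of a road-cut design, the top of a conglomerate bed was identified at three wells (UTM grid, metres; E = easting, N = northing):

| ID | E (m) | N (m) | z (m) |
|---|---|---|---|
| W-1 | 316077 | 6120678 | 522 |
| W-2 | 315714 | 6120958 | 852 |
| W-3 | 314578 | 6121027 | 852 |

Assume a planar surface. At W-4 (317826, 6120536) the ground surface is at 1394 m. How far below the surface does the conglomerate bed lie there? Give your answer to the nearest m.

Let the plane be z = a·E + b·N + c.
W-2−W-1: −363a + 280b = 330;  W-3−W-1: −1499a + 349b = 330.
Solving gives a = 0.07770456, b = 1.27930984.
Then c = 522 − a·316077 − b·6120678 = −7854282.21.
At (317826, 6120536): z_contact = 24696.5 + 7830061.9 − 7854282.21 = 476.2 m.
Depth below ground = 1394 − 476.2 = 918 m.

918 m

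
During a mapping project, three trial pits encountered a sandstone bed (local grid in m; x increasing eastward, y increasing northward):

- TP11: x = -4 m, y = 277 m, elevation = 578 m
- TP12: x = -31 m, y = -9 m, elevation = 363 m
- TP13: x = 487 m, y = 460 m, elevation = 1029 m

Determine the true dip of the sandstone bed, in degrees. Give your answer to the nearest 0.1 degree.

43.7°

Let the plane be z = a·x + b·y + c.
TP12−TP11: −27a − 286b = −215;  TP13−TP11: 491a + 183b = 451.
Solving gives a = 0.66163, b = 0.68929.
Gradient magnitude |∇z| = √(a² + b²) = √(0.43775 + 0.47512) = 0.95544.
True dip = arctan(0.95544) = 43.7°, dipping toward SW (azimuth ≈ 224°).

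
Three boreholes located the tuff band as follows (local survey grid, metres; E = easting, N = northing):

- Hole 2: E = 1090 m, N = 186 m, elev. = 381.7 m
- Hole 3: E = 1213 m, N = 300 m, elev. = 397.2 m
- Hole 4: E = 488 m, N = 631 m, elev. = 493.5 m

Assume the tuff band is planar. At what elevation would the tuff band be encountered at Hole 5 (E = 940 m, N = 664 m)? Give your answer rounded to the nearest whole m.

Let the plane be z = a·E + b·N + c.
Hole 3−Hole 2: 123a + 114b = 15.5;  Hole 4−Hole 2: −602a + 445b = 111.8.
Solving gives a = −0.04740, b = 0.18711.
Then c = 381.7 − a·1090 − b·186 = 398.57.
At (940, 664): z = −44.6 + 124.2 + 398.57 = 478.2 m.

478 m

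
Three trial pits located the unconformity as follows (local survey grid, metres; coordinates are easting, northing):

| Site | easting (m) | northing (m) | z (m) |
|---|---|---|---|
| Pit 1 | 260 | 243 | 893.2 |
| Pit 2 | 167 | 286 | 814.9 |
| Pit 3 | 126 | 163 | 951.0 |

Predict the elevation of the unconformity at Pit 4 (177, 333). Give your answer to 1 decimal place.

761.3 m

Let the plane be z = a·easting + b·northing + c.
Pit 2−Pit 1: −93a + 43b = −78.3;  Pit 3−Pit 1: −134a − 80b = 57.8.
Solving gives a = 0.28621, b = −1.20191.
Then c = 893.2 − a·260 − b·243 = 1110.85.
At (177, 333): z = 50.7 − 400.2 + 1110.85 = 761.3 m.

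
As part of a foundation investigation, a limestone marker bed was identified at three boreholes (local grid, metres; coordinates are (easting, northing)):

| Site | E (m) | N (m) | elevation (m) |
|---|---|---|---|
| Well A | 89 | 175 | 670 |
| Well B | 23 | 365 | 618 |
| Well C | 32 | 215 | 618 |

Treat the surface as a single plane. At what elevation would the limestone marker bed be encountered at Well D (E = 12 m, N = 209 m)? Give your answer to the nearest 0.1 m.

598.6 m

Two edge vectors: Well A→Well B = (-66, 190, -52), Well A→Well C = (-57, 40, -52).
Normal n = (Well A→Well B) × (Well A→Well C) = (-7800, -468, 8190).
So ∂z/∂E = −n_x/n_z = 0.95238 and ∂z/∂N = −n_y/n_z = 0.05714.
Intercept c from Well A: 670 − 84.76 − 10.00 = 575.24.
At (12, 209): z = 11.4 + 11.9 + 575.24 = 598.6 m.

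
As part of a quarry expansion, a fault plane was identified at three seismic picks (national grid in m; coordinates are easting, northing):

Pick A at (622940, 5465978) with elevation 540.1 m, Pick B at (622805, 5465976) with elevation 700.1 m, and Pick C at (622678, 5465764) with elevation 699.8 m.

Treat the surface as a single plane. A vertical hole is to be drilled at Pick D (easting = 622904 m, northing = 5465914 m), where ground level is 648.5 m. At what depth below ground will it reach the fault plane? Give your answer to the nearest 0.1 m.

111.3 m

Two edge vectors: Pick A→Pick B = (-135, -2, 160), Pick A→Pick C = (-262, -214, 159.7).
Normal n = (Pick A→Pick B) × (Pick A→Pick C) = (33920.6, -20360.5, 28366).
So ∂z/∂easting = −n_x/n_z = −1.195818938 and ∂z/∂northing = −n_y/n_z = 0.717778326.
Intercept c from Pick A: 540.1 + 744923.45 − 3923360.54 = −3177896.99.
At (622904, 5465914): z_contact = −744880.40 + 3923314.60 − 3177896.99 = 537.21 m.
Depth below ground = 648.5 − 537.21 = 111.3 m.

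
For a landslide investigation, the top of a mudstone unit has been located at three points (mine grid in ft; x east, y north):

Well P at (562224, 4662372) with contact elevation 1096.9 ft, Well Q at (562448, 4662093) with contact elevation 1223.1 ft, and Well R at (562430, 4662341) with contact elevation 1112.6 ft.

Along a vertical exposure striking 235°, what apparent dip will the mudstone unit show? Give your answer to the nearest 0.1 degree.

13.9°

Let the plane be z = a·x + b·y + c.
Well Q−Well P: 224a − 279b = 126.2;  Well R−Well P: 206a − 31b = 15.7.
Solving gives a = 0.00926, b = −0.44489.
Unit vector along 235° is (sin 235°, cos 235°) = (-0.8192, -0.5736).
Slope in that direction = a·(-0.8192) + b·(-0.5736) = 0.24759.
Apparent dip = arctan|0.24759| = 13.9° (true dip is 24.0°, so apparent ≤ true as expected).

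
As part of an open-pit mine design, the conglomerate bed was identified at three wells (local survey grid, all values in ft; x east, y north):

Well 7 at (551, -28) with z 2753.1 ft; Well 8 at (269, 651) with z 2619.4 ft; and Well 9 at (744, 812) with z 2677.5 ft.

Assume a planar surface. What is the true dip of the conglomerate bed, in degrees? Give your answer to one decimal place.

11.8°

Let the plane be z = a·x + b·y + c.
Well 8−Well 7: −282a + 679b = −133.7;  Well 9−Well 7: 193a + 840b = −75.6.
Solving gives a = 0.16573, b = −0.12808.
Gradient magnitude |∇z| = √(a² + b²) = √(0.02747 + 0.01640) = 0.20945.
True dip = arctan(0.20945) = 11.8°, dipping toward NW (azimuth ≈ 308°).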